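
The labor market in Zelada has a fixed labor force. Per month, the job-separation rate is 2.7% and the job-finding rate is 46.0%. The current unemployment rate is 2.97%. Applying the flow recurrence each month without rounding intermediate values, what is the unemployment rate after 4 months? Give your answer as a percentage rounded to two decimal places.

With a fixed labor force, u_{t+1} = u_t + s·(1−u_t) − f·u_t = u_t·(1−s−f) + s.
Here 1−s−f = 0.513 and s = 0.027.
u_1 = 0.029700 × 0.513 + 0.027 = 0.042236.
u_2 = 0.042236 × 0.513 + 0.027 = 0.048667.
u_3 = 0.048667 × 0.513 + 0.027 = 0.051966.
u_4 = 0.051966 × 0.513 + 0.027 = 0.053659.

Unemployment rate after four months ≈ 5.37%.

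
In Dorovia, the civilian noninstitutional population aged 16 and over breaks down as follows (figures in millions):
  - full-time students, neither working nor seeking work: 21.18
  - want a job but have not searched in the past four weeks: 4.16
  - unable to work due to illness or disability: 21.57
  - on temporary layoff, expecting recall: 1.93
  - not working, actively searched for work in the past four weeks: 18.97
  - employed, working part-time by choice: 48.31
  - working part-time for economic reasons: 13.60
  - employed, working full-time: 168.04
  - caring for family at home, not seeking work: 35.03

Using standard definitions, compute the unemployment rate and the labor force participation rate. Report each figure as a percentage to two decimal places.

Employed = 48.31 + 13.60 + 168.04 = 229.95 million (anyone who worked, including part-time for economic reasons, counts as employed).
Unemployed = 1.93 + 18.97 = 20.90 million (jobless and actively searching, or on temporary layoff).
Labor force = 229.95 + 20.90 = 250.85 million.
Not in labor force = 21.18 + 4.16 + 21.57 + 35.03 = 81.94 million (those not working and not actively searching are outside the labor force — including those who want a job but have given up searching).
Civilian working-age population = 250.85 + 81.94 = 332.79 million.
Unemployment rate = 20.90 / 250.85 = 8.33%.
Labor force participation rate = 250.85 / 332.79 = 75.38%.

Unemployment rate ≈ 8.33%; labor force participation rate ≈ 75.38%.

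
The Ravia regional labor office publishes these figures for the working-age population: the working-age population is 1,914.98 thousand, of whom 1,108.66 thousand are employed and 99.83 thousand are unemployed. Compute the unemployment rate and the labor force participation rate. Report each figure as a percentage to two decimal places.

Unemployment rate ≈ 8.26%; labor force participation rate ≈ 63.11%.

Labor force = employed + unemployed = 1,108.66 + 99.83 = 1,208.49 thousand.
Unemployment rate = 99.83 / 1,208.49 = 8.26%.
Labor force participation rate = 1,208.49 / 1,914.98 = 63.11%.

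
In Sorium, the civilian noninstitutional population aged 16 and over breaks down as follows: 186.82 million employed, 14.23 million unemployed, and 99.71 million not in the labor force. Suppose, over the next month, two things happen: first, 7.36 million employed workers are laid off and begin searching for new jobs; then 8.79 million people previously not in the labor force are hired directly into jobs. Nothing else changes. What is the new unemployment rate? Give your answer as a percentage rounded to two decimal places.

Initially, labor force = 186.82 + 14.23 = 201.05 million, so u = 14.23/201.05 = 7.08%.
After the first change, employed falls and unemployed rises by 7.36; labor force unchanged → E = 179.46, U = 21.59, labor force = 201.05 million.
After the second change, employed and labor force both rise by 8.79; unemployed unchanged → E = 188.25, U = 21.59, labor force = 209.84 million.
New unemployment rate = 21.59 / 209.84 = 10.29%.

New unemployment rate ≈ 10.29%.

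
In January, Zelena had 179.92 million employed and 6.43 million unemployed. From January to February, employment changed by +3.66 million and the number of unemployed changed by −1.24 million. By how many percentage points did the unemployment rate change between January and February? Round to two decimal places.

January: labor force = 179.92 + 6.43 = 186.35; u = 6.43/186.35 = 3.45%.
February: labor force = 183.58 + 5.19 = 188.77; u = 5.19/188.77 = 2.75%.
Change = 2.75% − 3.45% = −0.70 pp.

The unemployment rate changed by −0.70 percentage points.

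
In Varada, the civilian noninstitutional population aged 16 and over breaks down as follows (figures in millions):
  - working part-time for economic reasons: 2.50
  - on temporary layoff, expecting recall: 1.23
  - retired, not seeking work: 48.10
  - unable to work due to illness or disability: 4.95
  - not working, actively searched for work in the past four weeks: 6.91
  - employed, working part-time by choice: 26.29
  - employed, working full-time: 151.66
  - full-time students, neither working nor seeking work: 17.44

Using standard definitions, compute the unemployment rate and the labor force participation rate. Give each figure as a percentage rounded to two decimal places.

Employed = 2.50 + 26.29 + 151.66 = 180.45 million (anyone who worked, including part-time for economic reasons, counts as employed).
Unemployed = 1.23 + 6.91 = 8.14 million (jobless and actively searching, or on temporary layoff).
Labor force = 180.45 + 8.14 = 188.59 million.
Not in labor force = 48.10 + 4.95 + 17.44 = 70.49 million (those not working and not actively searching are outside the labor force).
Civilian working-age population = 188.59 + 70.49 = 259.08 million.
Unemployment rate = 8.14 / 188.59 = 4.32%.
Labor force participation rate = 188.59 / 259.08 = 72.79%.

Unemployment rate ≈ 4.32%; labor force participation rate ≈ 72.79%.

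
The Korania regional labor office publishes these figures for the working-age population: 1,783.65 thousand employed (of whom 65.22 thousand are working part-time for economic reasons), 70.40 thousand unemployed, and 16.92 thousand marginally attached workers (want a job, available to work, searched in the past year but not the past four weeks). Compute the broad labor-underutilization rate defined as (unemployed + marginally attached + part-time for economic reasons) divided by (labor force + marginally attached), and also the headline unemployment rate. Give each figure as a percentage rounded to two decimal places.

Broad underutilization rate ≈ 8.15%; headline unemployment rate ≈ 3.80%.

Labor force = 1,783.65 + 70.40 = 1,854.05 thousand.
Numerator = 70.40 + 16.92 + 65.22 = 152.54 thousand.
Denominator = 1,854.05 + 16.92 = 1,870.97 thousand.
Broad rate = 152.54 / 1,870.97 = 8.15%.
Headline unemployment rate = 70.40 / 1,854.05 = 3.80%.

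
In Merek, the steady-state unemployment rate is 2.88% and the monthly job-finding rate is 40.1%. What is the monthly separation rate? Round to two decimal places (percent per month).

Separation rate ≈ 1.19% per month.

From u* = s/(s+f): s = u·f/(1−u).
s = 0.0288 × 40.1 / (1 − 0.0288) = 1.1549 / 0.9712 ≈ 1.19% per month.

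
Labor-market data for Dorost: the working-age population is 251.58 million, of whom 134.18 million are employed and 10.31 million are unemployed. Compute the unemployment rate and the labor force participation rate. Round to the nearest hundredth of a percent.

Unemployment rate ≈ 7.14%; labor force participation rate ≈ 57.43%.

Labor force = employed + unemployed = 134.18 + 10.31 = 144.49 million.
Unemployment rate = 10.31 / 144.49 = 7.14%.
Labor force participation rate = 144.49 / 251.58 = 57.43%.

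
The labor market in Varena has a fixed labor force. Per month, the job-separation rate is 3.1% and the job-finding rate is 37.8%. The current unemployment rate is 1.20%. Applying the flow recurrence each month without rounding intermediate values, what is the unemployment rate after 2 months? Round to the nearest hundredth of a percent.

With a fixed labor force, u_{t+1} = u_t + s·(1−u_t) − f·u_t = u_t·(1−s−f) + s.
Here 1−s−f = 0.591 and s = 0.031.
u_1 = 0.012000 × 0.591 + 0.031 = 0.038092.
u_2 = 0.038092 × 0.591 + 0.031 = 0.053512.

Unemployment rate after two months ≈ 5.35%.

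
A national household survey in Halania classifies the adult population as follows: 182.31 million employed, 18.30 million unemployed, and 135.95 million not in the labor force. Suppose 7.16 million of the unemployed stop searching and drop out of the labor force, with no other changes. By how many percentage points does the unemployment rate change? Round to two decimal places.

The unemployment rate changes by −3.36 percentage points.

Initially, labor force = 182.31 + 18.30 = 200.61 million, so u = 18.30/200.61 = 9.12%.
After the change, unemployed and labor force both fall by 7.16 → E = 182.31, U = 11.14, labor force = 193.45 million.
New unemployment rate = 11.14 / 193.45 = 5.76%.
Change = 5.76% − 9.12% = −3.36 percentage points.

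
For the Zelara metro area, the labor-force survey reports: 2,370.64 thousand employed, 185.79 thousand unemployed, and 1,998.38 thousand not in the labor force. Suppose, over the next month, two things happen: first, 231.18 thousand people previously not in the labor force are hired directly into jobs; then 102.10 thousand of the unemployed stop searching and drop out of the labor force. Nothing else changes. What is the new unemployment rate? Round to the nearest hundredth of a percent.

New unemployment rate ≈ 3.12%.

Initially, labor force = 2,370.64 + 185.79 = 2,556.43 thousand, so u = 185.79/2,556.43 = 7.27%.
After the first change, employed and labor force both rise by 231.18; unemployed unchanged → E = 2,601.82, U = 185.79, labor force = 2,787.61 thousand.
After the second change, unemployed and labor force both fall by 102.10 → E = 2,601.82, U = 83.69, labor force = 2,685.51 thousand.
New unemployment rate = 83.69 / 2,685.51 = 3.12%.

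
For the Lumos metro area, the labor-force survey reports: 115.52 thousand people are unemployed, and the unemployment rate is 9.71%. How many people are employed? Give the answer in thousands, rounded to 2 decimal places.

Labor force = U / u = 115.52 / 0.0971 ≈ 1,189.70 thousand.
Employed = labor force − unemployed = 1,189.70 − 115.52 = 1,074.18 thousand.

About 1,074.18 thousand are employed.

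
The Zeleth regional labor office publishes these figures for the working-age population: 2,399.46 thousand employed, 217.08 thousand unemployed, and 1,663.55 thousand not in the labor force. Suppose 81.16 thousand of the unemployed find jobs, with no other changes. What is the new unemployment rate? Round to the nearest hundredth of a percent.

Initially, labor force = 2,399.46 + 217.08 = 2,616.54 thousand, so u = 217.08/2,616.54 = 8.30%.
After the change, unemployed falls and employed rises by 81.16; labor force unchanged → E = 2,480.62, U = 135.92, labor force = 2,616.54 thousand.
New unemployment rate = 135.92 / 2,616.54 = 5.19%.

New unemployment rate ≈ 5.19%.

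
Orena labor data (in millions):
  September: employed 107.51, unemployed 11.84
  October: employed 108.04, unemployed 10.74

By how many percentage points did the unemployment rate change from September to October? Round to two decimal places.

September: labor force = 107.51 + 11.84 = 119.35; u = 11.84/119.35 = 9.92%.
October: labor force = 108.04 + 10.74 = 118.78; u = 10.74/118.78 = 9.04%.
Change = 9.04% − 9.92% = −0.88 pp.

The unemployment rate changed by −0.88 percentage points.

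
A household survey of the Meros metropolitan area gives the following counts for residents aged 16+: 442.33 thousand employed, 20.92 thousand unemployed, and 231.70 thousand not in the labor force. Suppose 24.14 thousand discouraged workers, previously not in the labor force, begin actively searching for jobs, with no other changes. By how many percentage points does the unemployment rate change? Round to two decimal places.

The unemployment rate changes by +4.73 percentage points.

Initially, labor force = 442.33 + 20.92 = 463.25 thousand, so u = 20.92/463.25 = 4.52%.
After the change, unemployed and labor force both rise by 24.14 → E = 442.33, U = 45.06, labor force = 487.39 thousand.
New unemployment rate = 45.06 / 487.39 = 9.25%.
Change = 9.25% − 4.52% = +4.73 percentage points.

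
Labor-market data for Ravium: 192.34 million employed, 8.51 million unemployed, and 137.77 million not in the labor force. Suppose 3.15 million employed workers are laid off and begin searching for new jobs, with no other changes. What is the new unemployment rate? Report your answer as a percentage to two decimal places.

New unemployment rate ≈ 5.81%.

Initially, labor force = 192.34 + 8.51 = 200.85 million, so u = 8.51/200.85 = 4.24%.
After the change, employed falls and unemployed rises by 3.15; labor force unchanged → E = 189.19, U = 11.66, labor force = 200.85 million.
New unemployment rate = 11.66 / 200.85 = 5.81%.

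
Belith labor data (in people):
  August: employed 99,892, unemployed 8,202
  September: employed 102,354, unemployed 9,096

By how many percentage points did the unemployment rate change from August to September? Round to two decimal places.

The unemployment rate changed by +0.57 percentage points.

August: labor force = 99,892 + 8,202 = 108,094; u = 8,202/108,094 = 7.59%.
September: labor force = 102,354 + 9,096 = 111,450; u = 9,096/111,450 = 8.16%.
Change = 8.16% − 7.59% = +0.57 pp.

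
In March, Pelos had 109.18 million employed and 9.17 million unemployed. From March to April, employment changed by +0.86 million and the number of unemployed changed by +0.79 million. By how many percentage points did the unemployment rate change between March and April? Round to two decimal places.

March: labor force = 109.18 + 9.17 = 118.35; u = 9.17/118.35 = 7.75%.
April: labor force = 110.04 + 9.96 = 120.00; u = 9.96/120.00 = 8.30%.
Change = 8.30% − 7.75% = +0.55 pp.

The unemployment rate changed by +0.55 percentage points.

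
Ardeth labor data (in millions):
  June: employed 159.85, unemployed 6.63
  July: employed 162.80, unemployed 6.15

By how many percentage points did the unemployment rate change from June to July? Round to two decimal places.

June: labor force = 159.85 + 6.63 = 166.48; u = 6.63/166.48 = 3.98%.
July: labor force = 162.80 + 6.15 = 168.95; u = 6.15/168.95 = 3.64%.
Change = 3.64% − 3.98% = −0.34 pp.

The unemployment rate changed by −0.34 percentage points.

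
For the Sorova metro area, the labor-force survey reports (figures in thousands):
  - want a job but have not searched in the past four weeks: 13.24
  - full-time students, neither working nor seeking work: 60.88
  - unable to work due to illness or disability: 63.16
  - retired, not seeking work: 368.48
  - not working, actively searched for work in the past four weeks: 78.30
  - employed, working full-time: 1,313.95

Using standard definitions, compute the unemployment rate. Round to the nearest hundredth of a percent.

Unemployment rate ≈ 5.62%.

Employed = 1,313.95 thousand.
Unemployed = 78.30 thousand.
Labor force = 1,313.95 + 78.30 = 1,392.25 thousand.
Unemployment rate = 78.30 / 1,392.25 = 5.62%.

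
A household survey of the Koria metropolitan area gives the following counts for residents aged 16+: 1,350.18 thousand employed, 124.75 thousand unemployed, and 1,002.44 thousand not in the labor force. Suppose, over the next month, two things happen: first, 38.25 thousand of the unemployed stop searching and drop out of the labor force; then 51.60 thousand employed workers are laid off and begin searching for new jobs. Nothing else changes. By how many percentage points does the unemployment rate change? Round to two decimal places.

The unemployment rate changes by +1.15 percentage points.

Initially, labor force = 1,350.18 + 124.75 = 1,474.93 thousand, so u = 124.75/1,474.93 = 8.46%.
After the first change, unemployed and labor force both fall by 38.25 → E = 1,350.18, U = 86.50, labor force = 1,436.68 thousand.
After the second change, employed falls and unemployed rises by 51.60; labor force unchanged → E = 1,298.58, U = 138.10, labor force = 1,436.68 thousand.
New unemployment rate = 138.10 / 1,436.68 = 9.61%.
Change = 9.61% − 8.46% = +1.15 percentage points.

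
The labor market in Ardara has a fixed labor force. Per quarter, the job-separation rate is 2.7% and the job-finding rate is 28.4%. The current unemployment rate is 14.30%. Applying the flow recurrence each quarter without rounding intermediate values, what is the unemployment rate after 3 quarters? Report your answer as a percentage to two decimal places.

Unemployment rate after three quarters ≈ 10.52%.

With a fixed labor force, u_{t+1} = u_t + s·(1−u_t) − f·u_t = u_t·(1−s−f) + s.
Here 1−s−f = 0.689 and s = 0.027.
u_1 = 0.143000 × 0.689 + 0.027 = 0.125527.
u_2 = 0.125527 × 0.689 + 0.027 = 0.113488.
u_3 = 0.113488 × 0.689 + 0.027 = 0.105193.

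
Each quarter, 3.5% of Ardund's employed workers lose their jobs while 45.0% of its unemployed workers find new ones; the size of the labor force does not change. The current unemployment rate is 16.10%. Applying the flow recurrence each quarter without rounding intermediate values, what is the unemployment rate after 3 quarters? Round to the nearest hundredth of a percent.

Unemployment rate after three quarters ≈ 8.43%.

With a fixed labor force, u_{t+1} = u_t + s·(1−u_t) − f·u_t = u_t·(1−s−f) + s.
Here 1−s−f = 0.515 and s = 0.035.
u_1 = 0.161000 × 0.515 + 0.035 = 0.117915.
u_2 = 0.117915 × 0.515 + 0.035 = 0.095726.
u_3 = 0.095726 × 0.515 + 0.035 = 0.084299.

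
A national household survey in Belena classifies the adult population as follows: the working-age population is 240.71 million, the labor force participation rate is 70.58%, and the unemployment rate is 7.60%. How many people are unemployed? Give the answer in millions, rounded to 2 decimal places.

Labor force = 0.7058 × 240.71 = 169.89 million.
Unemployed = 0.0760 × 169.89 ≈ 12.91 million.

About 12.91 million are unemployed.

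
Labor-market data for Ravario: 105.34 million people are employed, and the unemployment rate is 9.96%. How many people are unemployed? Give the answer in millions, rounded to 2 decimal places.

About 11.65 million are unemployed.

Let U be the number unemployed. The labor force is E + U, and U/(E+U) = 0.0996.
So U = 0.0996 × 105.34 / (1 − 0.0996) = 10.4919 / 0.9004 ≈ 11.65 million.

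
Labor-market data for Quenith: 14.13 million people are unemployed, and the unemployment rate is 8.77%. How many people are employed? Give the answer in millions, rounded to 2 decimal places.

About 146.99 million are employed.

Labor force = U / u = 14.13 / 0.0877 ≈ 161.12 million.
Employed = labor force − unemployed = 161.12 − 14.13 = 146.99 million.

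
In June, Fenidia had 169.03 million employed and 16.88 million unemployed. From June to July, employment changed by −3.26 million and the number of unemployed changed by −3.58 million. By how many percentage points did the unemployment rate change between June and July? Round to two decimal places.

The unemployment rate changed by −1.65 percentage points.

June: labor force = 169.03 + 16.88 = 185.91; u = 16.88/185.91 = 9.08%.
July: labor force = 165.77 + 13.30 = 179.07; u = 13.30/179.07 = 7.43%.
Change = 7.43% − 9.08% = −1.65 pp.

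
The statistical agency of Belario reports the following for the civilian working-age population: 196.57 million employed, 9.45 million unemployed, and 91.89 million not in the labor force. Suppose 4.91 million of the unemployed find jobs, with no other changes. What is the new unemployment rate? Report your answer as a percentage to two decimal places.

New unemployment rate ≈ 2.20%.

Initially, labor force = 196.57 + 9.45 = 206.02 million, so u = 9.45/206.02 = 4.59%.
After the change, unemployed falls and employed rises by 4.91; labor force unchanged → E = 201.48, U = 4.54, labor force = 206.02 million.
New unemployment rate = 4.54 / 206.02 = 2.20%.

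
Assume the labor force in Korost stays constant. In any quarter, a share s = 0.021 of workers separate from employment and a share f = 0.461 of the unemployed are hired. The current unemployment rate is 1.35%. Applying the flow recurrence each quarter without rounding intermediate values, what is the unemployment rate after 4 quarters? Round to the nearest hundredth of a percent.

Unemployment rate after four quarters ≈ 4.14%.

With a fixed labor force, u_{t+1} = u_t + s·(1−u_t) − f·u_t = u_t·(1−s−f) + s.
Here 1−s−f = 0.518 and s = 0.021.
u_1 = 0.013500 × 0.518 + 0.021 = 0.027993.
u_2 = 0.027993 × 0.518 + 0.021 = 0.035500.
u_3 = 0.035500 × 0.518 + 0.021 = 0.039389.
u_4 = 0.039389 × 0.518 + 0.021 = 0.041404.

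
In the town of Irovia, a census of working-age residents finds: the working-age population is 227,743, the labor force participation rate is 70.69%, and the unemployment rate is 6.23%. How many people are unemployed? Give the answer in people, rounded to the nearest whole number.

About 10,030 are unemployed.

Labor force = 0.7069 × 227,743 = 160,992.
Unemployed = 0.0623 × 160,992 ≈ 10,030.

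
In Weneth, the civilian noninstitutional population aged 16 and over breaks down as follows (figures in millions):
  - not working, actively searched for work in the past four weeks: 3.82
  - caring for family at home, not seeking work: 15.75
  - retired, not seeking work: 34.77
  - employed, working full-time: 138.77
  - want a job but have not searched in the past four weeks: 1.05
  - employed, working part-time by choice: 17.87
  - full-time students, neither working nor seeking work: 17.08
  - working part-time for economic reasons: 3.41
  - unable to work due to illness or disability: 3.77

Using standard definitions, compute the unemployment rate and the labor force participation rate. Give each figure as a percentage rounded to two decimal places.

Employed = 138.77 + 17.87 + 3.41 = 160.05 million (anyone who worked, including part-time for economic reasons, counts as employed).
Unemployed = 3.82 million.
Labor force = 160.05 + 3.82 = 163.87 million.
Not in labor force = 15.75 + 34.77 + 1.05 + 17.08 + 3.77 = 72.42 million (those not working and not actively searching are outside the labor force — including those who want a job but have given up searching).
Civilian working-age population = 163.87 + 72.42 = 236.29 million.
Unemployment rate = 3.82 / 163.87 = 2.33%.
Labor force participation rate = 163.87 / 236.29 = 69.35%.

Unemployment rate ≈ 2.33%; labor force participation rate ≈ 69.35%.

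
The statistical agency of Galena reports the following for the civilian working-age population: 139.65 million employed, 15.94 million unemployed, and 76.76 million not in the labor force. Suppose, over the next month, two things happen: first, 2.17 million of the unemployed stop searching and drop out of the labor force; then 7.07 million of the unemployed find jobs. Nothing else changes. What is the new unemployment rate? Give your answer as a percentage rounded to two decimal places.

Initially, labor force = 139.65 + 15.94 = 155.59 million, so u = 15.94/155.59 = 10.24%.
After the first change, unemployed and labor force both fall by 2.17 → E = 139.65, U = 13.77, labor force = 153.42 million.
After the second change, unemployed falls and employed rises by 7.07; labor force unchanged → E = 146.72, U = 6.70, labor force = 153.42 million.
New unemployment rate = 6.70 / 153.42 = 4.37%.

New unemployment rate ≈ 4.37%.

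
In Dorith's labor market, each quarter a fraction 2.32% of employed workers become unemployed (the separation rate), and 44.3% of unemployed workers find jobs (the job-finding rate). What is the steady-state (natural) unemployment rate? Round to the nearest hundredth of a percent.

Steady-state unemployment rate ≈ 4.98%.

At steady state the flows balance: s·E = f·U, so U/(E+U) = s/(s+f).
u* = 2.32 / (2.32 + 44.3) = 2.32 / 46.62 = 4.98%.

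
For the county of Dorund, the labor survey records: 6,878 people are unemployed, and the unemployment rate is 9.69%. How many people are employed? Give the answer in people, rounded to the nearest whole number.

Labor force = U / u = 6,878 / 0.0969 ≈ 70,980.
Employed = labor force − unemployed = 70,980 − 6,878 = 64,102.

About 64,102 are employed.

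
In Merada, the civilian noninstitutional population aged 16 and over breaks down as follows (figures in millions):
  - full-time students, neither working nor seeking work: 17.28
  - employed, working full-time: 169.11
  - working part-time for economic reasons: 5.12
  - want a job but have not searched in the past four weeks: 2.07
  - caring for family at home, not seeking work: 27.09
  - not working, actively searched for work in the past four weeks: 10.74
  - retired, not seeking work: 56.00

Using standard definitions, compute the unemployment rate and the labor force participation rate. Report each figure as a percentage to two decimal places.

Unemployment rate ≈ 5.81%; labor force participation rate ≈ 64.36%.

Employed = 169.11 + 5.12 = 174.23 million (anyone who worked, including part-time for economic reasons, counts as employed).
Unemployed = 10.74 million.
Labor force = 174.23 + 10.74 = 184.97 million.
Not in labor force = 17.28 + 2.07 + 27.09 + 56.00 = 102.44 million (those not working and not actively searching are outside the labor force — including those who want a job but have given up searching).
Civilian working-age population = 184.97 + 102.44 = 287.41 million.
Unemployment rate = 10.74 / 184.97 = 5.81%.
Labor force participation rate = 184.97 / 287.41 = 64.36%.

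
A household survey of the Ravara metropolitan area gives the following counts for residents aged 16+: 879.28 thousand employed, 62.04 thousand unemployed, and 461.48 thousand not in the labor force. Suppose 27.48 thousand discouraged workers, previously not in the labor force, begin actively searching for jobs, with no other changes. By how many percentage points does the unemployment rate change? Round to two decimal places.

Initially, labor force = 879.28 + 62.04 = 941.32 thousand, so u = 62.04/941.32 = 6.59%.
After the change, unemployed and labor force both rise by 27.48 → E = 879.28, U = 89.52, labor force = 968.80 thousand.
New unemployment rate = 89.52 / 968.80 = 9.24%.
Change = 9.24% − 6.59% = +2.65 percentage points.

The unemployment rate changes by +2.65 percentage points.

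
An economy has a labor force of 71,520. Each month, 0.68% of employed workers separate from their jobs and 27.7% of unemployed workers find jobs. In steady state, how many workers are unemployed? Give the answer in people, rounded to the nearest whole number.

About 1,714 are unemployed in steady state.

Steady-state unemployment rate u* = s/(s+f) = 0.68/(0.68+27.7) = 0.023961.
Unemployed = u* × labor force = 0.023961 × 71,520 ≈ 1,714.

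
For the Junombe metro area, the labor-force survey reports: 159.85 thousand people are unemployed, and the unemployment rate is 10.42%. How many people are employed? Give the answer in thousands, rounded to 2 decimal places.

Labor force = U / u = 159.85 / 0.1042 ≈ 1,534.07 thousand.
Employed = labor force − unemployed = 1,534.07 − 159.85 = 1,374.22 thousand.

About 1,374.22 thousand are employed.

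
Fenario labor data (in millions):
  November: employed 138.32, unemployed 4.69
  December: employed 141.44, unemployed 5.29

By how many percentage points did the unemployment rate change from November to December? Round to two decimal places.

The unemployment rate changed by +0.33 percentage points.

November: labor force = 138.32 + 4.69 = 143.01; u = 4.69/143.01 = 3.28%.
December: labor force = 141.44 + 5.29 = 146.73; u = 5.29/146.73 = 3.61%.
Change = 3.61% − 3.28% = +0.33 pp.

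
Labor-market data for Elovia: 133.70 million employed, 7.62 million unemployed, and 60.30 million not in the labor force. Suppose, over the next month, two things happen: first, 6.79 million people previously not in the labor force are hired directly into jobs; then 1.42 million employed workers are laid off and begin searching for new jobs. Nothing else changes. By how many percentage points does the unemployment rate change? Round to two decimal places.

Initially, labor force = 133.70 + 7.62 = 141.32 million, so u = 7.62/141.32 = 5.39%.
After the first change, employed and labor force both rise by 6.79; unemployed unchanged → E = 140.49, U = 7.62, labor force = 148.11 million.
After the second change, employed falls and unemployed rises by 1.42; labor force unchanged → E = 139.07, U = 9.04, labor force = 148.11 million.
New unemployment rate = 9.04 / 148.11 = 6.10%.
Change = 6.10% − 5.39% = +0.71 percentage points.

The unemployment rate changes by +0.71 percentage points.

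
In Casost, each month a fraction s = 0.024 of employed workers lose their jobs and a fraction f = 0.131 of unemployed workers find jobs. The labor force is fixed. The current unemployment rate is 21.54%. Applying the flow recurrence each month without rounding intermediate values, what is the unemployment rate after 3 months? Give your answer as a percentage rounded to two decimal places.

With a fixed labor force, u_{t+1} = u_t + s·(1−u_t) − f·u_t = u_t·(1−s−f) + s.
Here 1−s−f = 0.845 and s = 0.024.
u_1 = 0.215400 × 0.845 + 0.024 = 0.206013.
u_2 = 0.206013 × 0.845 + 0.024 = 0.198081.
u_3 = 0.198081 × 0.845 + 0.024 = 0.191378.

Unemployment rate after three months ≈ 19.14%.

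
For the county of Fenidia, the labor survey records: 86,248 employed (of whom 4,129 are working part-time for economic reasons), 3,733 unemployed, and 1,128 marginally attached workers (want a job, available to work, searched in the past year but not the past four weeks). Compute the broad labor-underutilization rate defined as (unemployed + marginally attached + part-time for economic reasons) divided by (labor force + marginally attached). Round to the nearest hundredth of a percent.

Broad underutilization rate ≈ 9.87%.

Labor force = 86,248 + 3,733 = 89,981.
Numerator = 3,733 + 1,128 + 4,129 = 8,990.
Denominator = 89,981 + 1,128 = 91,109.
Broad rate = 8,990 / 91,109 = 9.87%.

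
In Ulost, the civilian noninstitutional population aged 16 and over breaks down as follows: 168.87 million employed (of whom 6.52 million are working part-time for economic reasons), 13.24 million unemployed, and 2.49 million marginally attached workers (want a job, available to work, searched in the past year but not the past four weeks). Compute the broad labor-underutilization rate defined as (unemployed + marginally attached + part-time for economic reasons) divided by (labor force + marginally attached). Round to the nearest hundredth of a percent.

Broad underutilization rate ≈ 12.05%.

Labor force = 168.87 + 13.24 = 182.11 million.
Numerator = 13.24 + 2.49 + 6.52 = 22.25 million.
Denominator = 182.11 + 2.49 = 184.60 million.
Broad rate = 22.25 / 184.60 = 12.05%.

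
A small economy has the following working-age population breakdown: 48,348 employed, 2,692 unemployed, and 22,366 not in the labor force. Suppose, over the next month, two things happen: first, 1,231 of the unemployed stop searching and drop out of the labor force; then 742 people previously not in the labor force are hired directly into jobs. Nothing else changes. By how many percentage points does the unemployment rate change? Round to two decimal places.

Initially, labor force = 48,348 + 2,692 = 51,040, so u = 2,692/51,040 = 5.27%.
After the first change, unemployed and labor force both fall by 1,231 → E = 48,348, U = 1,461, labor force = 49,809.
After the second change, employed and labor force both rise by 742; unemployed unchanged → E = 49,090, U = 1,461, labor force = 50,551.
New unemployment rate = 1,461 / 50,551 = 2.89%.
Change = 2.89% − 5.27% = −2.38 percentage points.

The unemployment rate changes by −2.38 percentage points.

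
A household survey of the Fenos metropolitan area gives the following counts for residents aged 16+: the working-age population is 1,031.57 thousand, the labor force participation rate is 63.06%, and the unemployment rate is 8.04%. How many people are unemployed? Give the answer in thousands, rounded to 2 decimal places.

About 52.30 thousand are unemployed.

Labor force = 0.6306 × 1,031.57 = 650.51 thousand.
Unemployed = 0.0804 × 650.51 ≈ 52.30 thousand.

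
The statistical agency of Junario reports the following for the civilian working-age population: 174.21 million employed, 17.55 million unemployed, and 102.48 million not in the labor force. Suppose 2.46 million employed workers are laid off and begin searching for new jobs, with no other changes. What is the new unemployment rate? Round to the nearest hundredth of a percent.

Initially, labor force = 174.21 + 17.55 = 191.76 million, so u = 17.55/191.76 = 9.15%.
After the change, employed falls and unemployed rises by 2.46; labor force unchanged → E = 171.75, U = 20.01, labor force = 191.76 million.
New unemployment rate = 20.01 / 191.76 = 10.43%.

New unemployment rate ≈ 10.43%.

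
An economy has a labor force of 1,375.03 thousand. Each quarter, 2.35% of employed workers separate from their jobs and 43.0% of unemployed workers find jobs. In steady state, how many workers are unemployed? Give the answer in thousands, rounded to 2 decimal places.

Steady-state unemployment rate u* = s/(s+f) = 2.35/(2.35+43.0) = 0.051819.
Unemployed = u* × labor force = 0.051819 × 1,375.03 ≈ 71.25 thousand.

About 71.25 thousand are unemployed in steady state.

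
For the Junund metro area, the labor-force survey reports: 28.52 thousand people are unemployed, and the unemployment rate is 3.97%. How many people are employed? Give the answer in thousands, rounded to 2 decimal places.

Labor force = U / u = 28.52 / 0.0397 ≈ 718.39 thousand.
Employed = labor force − unemployed = 718.39 − 28.52 = 689.87 thousand.

About 689.87 thousand are employed.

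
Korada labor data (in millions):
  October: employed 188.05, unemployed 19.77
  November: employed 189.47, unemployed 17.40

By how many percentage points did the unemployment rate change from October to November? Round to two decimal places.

The unemployment rate changed by −1.10 percentage points.

October: labor force = 188.05 + 19.77 = 207.82; u = 19.77/207.82 = 9.51%.
November: labor force = 189.47 + 17.40 = 206.87; u = 17.40/206.87 = 8.41%.
Change = 8.41% − 9.51% = −1.10 pp.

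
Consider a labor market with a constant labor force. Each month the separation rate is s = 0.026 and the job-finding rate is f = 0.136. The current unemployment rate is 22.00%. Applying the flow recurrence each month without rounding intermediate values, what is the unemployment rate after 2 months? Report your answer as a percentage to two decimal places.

With a fixed labor force, u_{t+1} = u_t + s·(1−u_t) − f·u_t = u_t·(1−s−f) + s.
Here 1−s−f = 0.838 and s = 0.026.
u_1 = 0.220000 × 0.838 + 0.026 = 0.210360.
u_2 = 0.210360 × 0.838 + 0.026 = 0.202282.

Unemployment rate after two months ≈ 20.23%.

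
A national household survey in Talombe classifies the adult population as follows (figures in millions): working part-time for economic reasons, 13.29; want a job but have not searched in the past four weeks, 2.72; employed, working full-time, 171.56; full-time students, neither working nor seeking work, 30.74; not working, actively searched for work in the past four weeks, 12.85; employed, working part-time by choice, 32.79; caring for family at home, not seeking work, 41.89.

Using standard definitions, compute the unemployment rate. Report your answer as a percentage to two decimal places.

Unemployment rate ≈ 5.58%.

Employed = 13.29 + 171.56 + 32.79 = 217.64 million (anyone who worked, including part-time for economic reasons, counts as employed).
Unemployed = 12.85 million.
Labor force = 217.64 + 12.85 = 230.49 million.
Unemployment rate = 12.85 / 230.49 = 5.58%.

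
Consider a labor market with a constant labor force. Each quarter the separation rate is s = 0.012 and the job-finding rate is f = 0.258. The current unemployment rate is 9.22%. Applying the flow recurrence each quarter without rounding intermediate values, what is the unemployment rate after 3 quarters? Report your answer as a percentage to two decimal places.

With a fixed labor force, u_{t+1} = u_t + s·(1−u_t) − f·u_t = u_t·(1−s−f) + s.
Here 1−s−f = 0.730 and s = 0.012.
u_1 = 0.092200 × 0.730 + 0.012 = 0.079306.
u_2 = 0.079306 × 0.730 + 0.012 = 0.069893.
u_3 = 0.069893 × 0.730 + 0.012 = 0.063022.

Unemployment rate after three quarters ≈ 6.30%.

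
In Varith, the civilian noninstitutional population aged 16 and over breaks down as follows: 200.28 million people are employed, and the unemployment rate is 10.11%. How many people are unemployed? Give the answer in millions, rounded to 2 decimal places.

Let U be the number unemployed. The labor force is E + U, and U/(E+U) = 0.1011.
So U = 0.1011 × 200.28 / (1 − 0.1011) = 20.2483 / 0.8989 ≈ 22.53 million.

About 22.53 million are unemployed.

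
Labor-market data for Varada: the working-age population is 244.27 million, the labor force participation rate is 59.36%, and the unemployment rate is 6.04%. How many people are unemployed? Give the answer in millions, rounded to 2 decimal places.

Labor force = 0.5936 × 244.27 = 145.00 million.
Unemployed = 0.0604 × 145.00 ≈ 8.76 million.

About 8.76 million are unemployed.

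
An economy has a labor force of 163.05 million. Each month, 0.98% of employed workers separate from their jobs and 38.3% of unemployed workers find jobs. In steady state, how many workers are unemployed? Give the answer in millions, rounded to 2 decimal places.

Steady-state unemployment rate u* = s/(s+f) = 0.98/(0.98+38.3) = 0.024949.
Unemployed = u* × labor force = 0.024949 × 163.05 ≈ 4.07 million.

About 4.07 million are unemployed in steady state.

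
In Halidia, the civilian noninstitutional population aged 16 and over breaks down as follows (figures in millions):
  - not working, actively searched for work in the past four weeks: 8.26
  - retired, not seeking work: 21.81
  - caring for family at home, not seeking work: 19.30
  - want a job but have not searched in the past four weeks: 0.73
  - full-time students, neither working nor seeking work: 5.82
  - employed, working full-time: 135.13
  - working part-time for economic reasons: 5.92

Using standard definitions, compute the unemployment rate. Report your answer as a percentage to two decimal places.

Unemployment rate ≈ 5.53%.

Employed = 135.13 + 5.92 = 141.05 million (anyone who worked, including part-time for economic reasons, counts as employed).
Unemployed = 8.26 million.
Labor force = 141.05 + 8.26 = 149.31 million.
Unemployment rate = 8.26 / 149.31 = 5.53%.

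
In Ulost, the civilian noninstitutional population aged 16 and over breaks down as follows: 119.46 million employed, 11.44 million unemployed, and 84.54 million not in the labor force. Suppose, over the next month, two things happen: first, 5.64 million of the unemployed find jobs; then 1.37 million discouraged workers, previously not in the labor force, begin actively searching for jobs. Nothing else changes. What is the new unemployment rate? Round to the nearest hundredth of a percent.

Initially, labor force = 119.46 + 11.44 = 130.90 million, so u = 11.44/130.90 = 8.74%.
After the first change, unemployed falls and employed rises by 5.64; labor force unchanged → E = 125.10, U = 5.80, labor force = 130.90 million.
After the second change, unemployed and labor force both rise by 1.37 → E = 125.10, U = 7.17, labor force = 132.27 million.
New unemployment rate = 7.17 / 132.27 = 5.42%.

New unemployment rate ≈ 5.42%.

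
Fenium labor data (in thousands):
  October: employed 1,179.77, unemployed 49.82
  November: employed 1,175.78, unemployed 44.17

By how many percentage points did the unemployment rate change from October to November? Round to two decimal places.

October: labor force = 1,179.77 + 49.82 = 1,229.59; u = 49.82/1,229.59 = 4.05%.
November: labor force = 1,175.78 + 44.17 = 1,219.95; u = 44.17/1,219.95 = 3.62%.
Change = 3.62% − 4.05% = −0.43 pp.

The unemployment rate changed by −0.43 percentage points.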